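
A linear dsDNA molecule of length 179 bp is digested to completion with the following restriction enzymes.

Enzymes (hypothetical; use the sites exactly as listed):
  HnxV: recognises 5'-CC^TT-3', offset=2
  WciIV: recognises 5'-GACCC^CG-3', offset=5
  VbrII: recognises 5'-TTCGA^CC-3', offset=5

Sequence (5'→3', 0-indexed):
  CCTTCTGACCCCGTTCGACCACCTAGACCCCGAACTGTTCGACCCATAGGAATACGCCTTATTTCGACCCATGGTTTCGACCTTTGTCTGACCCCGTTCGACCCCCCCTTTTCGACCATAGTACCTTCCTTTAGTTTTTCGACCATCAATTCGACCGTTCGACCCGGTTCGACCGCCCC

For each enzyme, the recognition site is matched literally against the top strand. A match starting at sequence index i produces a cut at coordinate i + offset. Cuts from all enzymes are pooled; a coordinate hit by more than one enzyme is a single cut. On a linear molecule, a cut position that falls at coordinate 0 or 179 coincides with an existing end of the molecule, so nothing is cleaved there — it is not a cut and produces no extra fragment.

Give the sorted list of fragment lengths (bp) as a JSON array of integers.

[2,2,4,7,7,7,7,7,8,9,9,10,10,12,12,12,12,13,13,16]

Site scan:
  HnxV (CCTT, off=2): starts [0, 56, 80, 106, 123, 127] → cuts [2, 58, 82, 108, 125, 129]
  WciIV (GACCCCG, off=5): starts [6, 25, 89] → cuts [11, 30, 94]
  VbrII (TTCGACC, off=5): starts [13, 37, 62, 75, 96, 110, 137, 149, 157, 167] → cuts [18, 42, 67, 80, 101, 115, 142, 154, 162, 172]

Pooled cuts: [2, 11, 18, 30, 42, 58, 67, 80, 82, 94, 101, 108, 115, 125, 129, 142, 154, 162, 172]

Fragment lengths:
  [0,2): 2 bp
  [2,11): 9 bp
  [11,18): 7 bp
  [18,30): 12 bp
  [30,42): 12 bp
  [42,58): 16 bp
  [58,67): 9 bp
  [67,80): 13 bp
  [80,82): 2 bp
  [82,94): 12 bp
  [94,101): 7 bp
  [101,108): 7 bp
  [108,115): 7 bp
  [115,125): 10 bp
  [125,129): 4 bp
  [129,142): 13 bp
  [142,154): 12 bp
  [154,162): 8 bp
  [162,172): 10 bp
  [172,179): 7 bp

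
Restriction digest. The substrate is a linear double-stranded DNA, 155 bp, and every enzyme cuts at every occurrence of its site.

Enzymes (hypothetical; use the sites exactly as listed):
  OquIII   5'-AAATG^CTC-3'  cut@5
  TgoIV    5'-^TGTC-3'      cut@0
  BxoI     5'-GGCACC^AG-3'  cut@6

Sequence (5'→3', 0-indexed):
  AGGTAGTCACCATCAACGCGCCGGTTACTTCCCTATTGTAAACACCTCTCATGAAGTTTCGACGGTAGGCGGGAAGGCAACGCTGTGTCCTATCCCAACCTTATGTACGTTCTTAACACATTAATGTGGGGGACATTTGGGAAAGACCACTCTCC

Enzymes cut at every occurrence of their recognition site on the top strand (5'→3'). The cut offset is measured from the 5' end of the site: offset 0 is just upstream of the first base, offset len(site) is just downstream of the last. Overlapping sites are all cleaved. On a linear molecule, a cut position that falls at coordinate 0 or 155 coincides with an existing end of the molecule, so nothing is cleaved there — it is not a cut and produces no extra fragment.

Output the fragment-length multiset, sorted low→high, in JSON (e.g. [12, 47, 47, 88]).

[70,85]

Site scan:
  OquIII (AAATGCTC, off=5): no sites
  TgoIV TGTC/0: at [85] ⇒ [85]
  BxoI (GGCACCAG, off=6): no sites

Pooled cuts: [85]

Fragments:
  [0,85): 85 bp
  [85,155): 70 bp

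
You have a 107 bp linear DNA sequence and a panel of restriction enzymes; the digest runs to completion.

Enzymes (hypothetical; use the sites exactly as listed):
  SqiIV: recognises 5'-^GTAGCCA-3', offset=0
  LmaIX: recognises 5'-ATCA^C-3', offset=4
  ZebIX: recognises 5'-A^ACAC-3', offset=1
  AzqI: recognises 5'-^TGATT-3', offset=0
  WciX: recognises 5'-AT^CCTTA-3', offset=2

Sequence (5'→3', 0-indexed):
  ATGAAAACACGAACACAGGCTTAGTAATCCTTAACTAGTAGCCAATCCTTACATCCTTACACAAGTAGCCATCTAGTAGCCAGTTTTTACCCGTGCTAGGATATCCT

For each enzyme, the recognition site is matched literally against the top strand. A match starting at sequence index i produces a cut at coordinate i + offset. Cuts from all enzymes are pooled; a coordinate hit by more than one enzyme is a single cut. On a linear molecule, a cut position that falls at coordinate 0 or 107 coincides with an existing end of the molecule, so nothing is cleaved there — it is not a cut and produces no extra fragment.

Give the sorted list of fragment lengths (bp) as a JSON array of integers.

Site scan:
  SqiIV (GTAGCCA, off=0): starts [37, 64, 75] → cuts [37, 64, 75]
  LmaIX (ATCAC, off=4): no sites
  ZebIX (AACAC, off=1): starts [5, 11] → cuts [6, 12]
  AzqI (TGATT, off=0): no sites
  WciX (ATCCTTA, off=2): starts [26, 44, 52] → cuts [28, 46, 54]

All cut coordinates (distinct, sorted): [6, 12, 28, 37, 46, 54, 64, 75]

Fragment lengths:
  [0,6): 6 bp
  [6,12): 6 bp
  [12,28): 16 bp
  [28,37): 9 bp
  [37,46): 9 bp
  [46,54): 8 bp
  [54,64): 10 bp
  [64,75): 11 bp
  [75,107): 32 bp

[6,6,8,9,9,10,11,16,32]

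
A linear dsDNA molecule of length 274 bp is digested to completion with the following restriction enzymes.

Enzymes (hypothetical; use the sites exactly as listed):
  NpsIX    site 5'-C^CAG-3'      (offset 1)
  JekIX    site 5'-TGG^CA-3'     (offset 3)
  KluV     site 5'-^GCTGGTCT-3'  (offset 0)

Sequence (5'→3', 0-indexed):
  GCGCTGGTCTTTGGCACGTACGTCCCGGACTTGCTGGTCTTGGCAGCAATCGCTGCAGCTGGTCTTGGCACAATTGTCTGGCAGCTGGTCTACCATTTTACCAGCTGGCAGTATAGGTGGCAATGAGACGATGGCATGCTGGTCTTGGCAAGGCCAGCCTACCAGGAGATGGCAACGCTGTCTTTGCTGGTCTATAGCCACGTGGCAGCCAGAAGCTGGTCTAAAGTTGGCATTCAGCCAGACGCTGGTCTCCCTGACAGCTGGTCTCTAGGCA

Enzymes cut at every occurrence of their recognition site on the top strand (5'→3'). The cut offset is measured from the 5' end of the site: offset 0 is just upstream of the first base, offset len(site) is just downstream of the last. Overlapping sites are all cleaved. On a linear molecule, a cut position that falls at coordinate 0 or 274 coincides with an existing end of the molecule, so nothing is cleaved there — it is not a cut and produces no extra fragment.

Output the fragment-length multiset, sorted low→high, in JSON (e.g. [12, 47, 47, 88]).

[2,2,3,4,5,5,6,7,8,8,10,11,11,11,12,12,13,13,14,14,15,16,16,18,18,20]

Scan for sites:
  NpsIX CCAG/1: at [100, 153, 161, 208, 237] ⇒ [101, 154, 162, 209, 238]
  JekIX TGGCA/3: at [11, 40, 65, 78, 105, 117, 131, 145, 169, 202, 227] ⇒ [14, 43, 68, 81, 108, 120, 134, 148, 172, 205, 230]
  KluV GCTGGTCT/0: at [2, 32, 57, 83, 137, 185, 214, 243, 259] ⇒ [2, 32, 57, 83, 137, 185, 214, 243, 259]

All cut coordinates (distinct, sorted): [2, 14, 32, 43, 57, 68, 81, 83, 101, 108, 120, 134, 137, 148, 154, 162, 172, 185, 205, 209, 214, 230, 238, 243, 259]

Fragments:
  [0,2): 2 bp
  [2,14): 12 bp
  [14,32): 18 bp
  [32,43): 11 bp
  [43,57): 14 bp
  [57,68): 11 bp
  [68,81): 13 bp
  [81,83): 2 bp
  [83,101): 18 bp
  [101,108): 7 bp
  [108,120): 12 bp
  [120,134): 14 bp
  [134,137): 3 bp
  [137,148): 11 bp
  [148,154): 6 bp
  [154,162): 8 bp
  [162,172): 10 bp
  [172,185): 13 bp
  [185,205): 20 bp
  [205,209): 4 bp
  [209,214): 5 bp
  [214,230): 16 bp
  [230,238): 8 bp
  [238,243): 5 bp
  [243,259): 16 bp
  [259,274): 15 bp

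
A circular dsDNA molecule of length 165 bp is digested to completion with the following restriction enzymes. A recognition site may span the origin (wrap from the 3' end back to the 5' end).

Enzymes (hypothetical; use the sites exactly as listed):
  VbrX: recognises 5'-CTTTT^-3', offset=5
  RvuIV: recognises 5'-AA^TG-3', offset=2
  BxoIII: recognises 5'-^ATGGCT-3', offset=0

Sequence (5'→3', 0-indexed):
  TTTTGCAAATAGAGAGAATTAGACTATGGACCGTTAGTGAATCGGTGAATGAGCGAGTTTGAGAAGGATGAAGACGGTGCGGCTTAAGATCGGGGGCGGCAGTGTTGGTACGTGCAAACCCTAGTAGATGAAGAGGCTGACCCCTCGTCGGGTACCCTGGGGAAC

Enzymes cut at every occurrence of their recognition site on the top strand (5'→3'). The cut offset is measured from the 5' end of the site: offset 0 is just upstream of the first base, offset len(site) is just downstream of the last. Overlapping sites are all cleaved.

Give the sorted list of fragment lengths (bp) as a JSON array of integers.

[45,120]

Per-enzyme occurrences:
  VbrX (CTTTT, off=5): starts [164] → cuts [4]
  RvuIV (AATG, off=2): starts [47] → cuts [49]
  BxoIII (ATGGCT, off=0): no sites

All cut coordinates (distinct, sorted): [4, 49]

Fragments:
  4→49: 45 bp
  49→4 (wrap): 165-49+4 = 120 bp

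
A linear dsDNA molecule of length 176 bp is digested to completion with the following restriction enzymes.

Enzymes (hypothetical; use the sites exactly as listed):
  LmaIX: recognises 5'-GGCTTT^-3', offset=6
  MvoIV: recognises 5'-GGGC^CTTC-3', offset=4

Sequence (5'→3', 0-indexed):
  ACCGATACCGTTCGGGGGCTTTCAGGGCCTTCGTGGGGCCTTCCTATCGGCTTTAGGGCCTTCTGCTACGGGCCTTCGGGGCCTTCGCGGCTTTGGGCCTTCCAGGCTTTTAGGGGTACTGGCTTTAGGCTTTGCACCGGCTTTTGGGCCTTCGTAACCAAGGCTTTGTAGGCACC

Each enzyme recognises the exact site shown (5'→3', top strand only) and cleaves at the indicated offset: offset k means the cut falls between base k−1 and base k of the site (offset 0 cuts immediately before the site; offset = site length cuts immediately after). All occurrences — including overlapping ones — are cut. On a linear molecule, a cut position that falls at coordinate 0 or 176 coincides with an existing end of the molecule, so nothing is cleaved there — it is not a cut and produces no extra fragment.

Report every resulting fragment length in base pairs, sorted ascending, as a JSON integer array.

Scan for sites:
  LmaIX (GGCTTT, off=6): starts [16, 48, 88, 104, 120, 127, 138, 161] → cuts [22, 54, 94, 110, 126, 133, 144, 167]
  MvoIV (GGGCCTTC, off=4): starts [24, 35, 55, 69, 78, 94, 145] → cuts [28, 39, 59, 73, 82, 98, 149]

All cut coordinates (distinct, sorted): [22, 28, 39, 54, 59, 73, 82, 94, 98, 110, 126, 133, 144, 149, 167]

Fragments:
  [0,22): 22 bp
  [22,28): 6 bp
  [28,39): 11 bp
  [39,54): 15 bp
  [54,59): 5 bp
  [59,73): 14 bp
  [73,82): 9 bp
  [82,94): 12 bp
  [94,98): 4 bp
  [98,110): 12 bp
  [110,126): 16 bp
  [126,133): 7 bp
  [133,144): 11 bp
  [144,149): 5 bp
  [149,167): 18 bp
  [167,176): 9 bp

[4,5,5,6,7,9,9,11,11,12,12,14,15,16,18,22]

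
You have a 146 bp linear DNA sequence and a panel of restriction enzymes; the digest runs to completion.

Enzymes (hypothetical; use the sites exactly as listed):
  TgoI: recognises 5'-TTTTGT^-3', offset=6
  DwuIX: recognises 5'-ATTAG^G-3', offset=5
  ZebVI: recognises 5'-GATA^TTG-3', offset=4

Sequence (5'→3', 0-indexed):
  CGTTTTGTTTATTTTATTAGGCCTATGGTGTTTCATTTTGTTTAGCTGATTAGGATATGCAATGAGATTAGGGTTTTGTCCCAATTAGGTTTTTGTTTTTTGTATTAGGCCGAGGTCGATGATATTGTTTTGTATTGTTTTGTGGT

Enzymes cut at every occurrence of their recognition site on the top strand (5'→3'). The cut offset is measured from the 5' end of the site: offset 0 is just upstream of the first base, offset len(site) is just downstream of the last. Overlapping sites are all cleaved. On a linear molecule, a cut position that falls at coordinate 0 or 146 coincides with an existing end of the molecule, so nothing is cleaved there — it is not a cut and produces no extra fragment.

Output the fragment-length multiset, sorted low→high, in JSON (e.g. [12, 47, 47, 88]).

Scan for sites:
  TgoI (TTTTGT, off=6): starts [2, 35, 73, 90, 97, 127, 137] → cuts [8, 41, 79, 96, 103, 133, 143]
  DwuIX (ATTAGG, off=5): starts [15, 48, 66, 83, 103] → cuts [20, 53, 71, 88, 108]
  ZebVI (GATATTG, off=4): starts [120] → cuts [124]

Pooled cuts: [8, 20, 41, 53, 71, 79, 88, 96, 103, 108, 124, 133, 143]

Fragments:
  [0,8): 8 bp
  [8,20): 12 bp
  [20,41): 21 bp
  [41,53): 12 bp
  [53,71): 18 bp
  [71,79): 8 bp
  [79,88): 9 bp
  [88,96): 8 bp
  [96,103): 7 bp
  [103,108): 5 bp
  [108,124): 16 bp
  [124,133): 9 bp
  [133,143): 10 bp
  [143,146): 3 bp

[3,5,7,8,8,8,9,9,10,12,12,16,18,21]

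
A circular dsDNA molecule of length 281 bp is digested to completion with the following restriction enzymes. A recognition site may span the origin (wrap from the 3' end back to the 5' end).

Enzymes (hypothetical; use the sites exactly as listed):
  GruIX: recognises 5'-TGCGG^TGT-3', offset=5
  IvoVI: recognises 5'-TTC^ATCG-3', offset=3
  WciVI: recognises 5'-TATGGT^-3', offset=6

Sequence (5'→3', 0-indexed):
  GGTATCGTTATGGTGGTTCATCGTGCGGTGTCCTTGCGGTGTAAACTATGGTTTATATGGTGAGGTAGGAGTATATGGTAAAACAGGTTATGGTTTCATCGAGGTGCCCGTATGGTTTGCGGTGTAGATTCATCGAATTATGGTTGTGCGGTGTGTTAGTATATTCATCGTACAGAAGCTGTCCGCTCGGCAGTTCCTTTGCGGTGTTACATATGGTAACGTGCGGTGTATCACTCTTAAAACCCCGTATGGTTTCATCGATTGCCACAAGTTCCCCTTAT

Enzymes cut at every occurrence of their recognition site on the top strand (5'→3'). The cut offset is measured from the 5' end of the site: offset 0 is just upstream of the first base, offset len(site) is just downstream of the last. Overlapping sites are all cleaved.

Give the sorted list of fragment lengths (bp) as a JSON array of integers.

Scan for sites:
  GruIX (TGCGGTGT, off=5): starts [23, 34, 117, 146, 199, 221] → cuts [28, 39, 122, 151, 204, 226]
  IvoVI (TTCATCG, off=3): starts [16, 94, 128, 163, 253] → cuts [19, 97, 131, 166, 256]
  WciVI (TATGGT, off=6): starts [8, 46, 55, 73, 88, 110, 138, 211, 247, 278] → cuts [3, 14, 52, 61, 79, 94, 116, 144, 217, 253]

Pooled cuts: [3, 14, 19, 28, 39, 52, 61, 79, 94, 97, 116, 122, 131, 144, 151, 166, 204, 217, 226, 253, 256]

Fragment lengths:
  3→14: 11 bp
  14→19: 5 bp
  19→28: 9 bp
  28→39: 11 bp
  39→52: 13 bp
  52→61: 9 bp
  61→79: 18 bp
  79→94: 15 bp
  94→97: 3 bp
  97→116: 19 bp
  116→122: 6 bp
  122→131: 9 bp
  131→144: 13 bp
  144→151: 7 bp
  151→166: 15 bp
  166→204: 38 bp
  204→217: 13 bp
  217→226: 9 bp
  226→253: 27 bp
  253→256: 3 bp
  256→3 (wrap): 281-256+3 = 28 bp

[3,3,5,6,7,9,9,9,9,11,11,13,13,13,15,15,18,19,27,28,38]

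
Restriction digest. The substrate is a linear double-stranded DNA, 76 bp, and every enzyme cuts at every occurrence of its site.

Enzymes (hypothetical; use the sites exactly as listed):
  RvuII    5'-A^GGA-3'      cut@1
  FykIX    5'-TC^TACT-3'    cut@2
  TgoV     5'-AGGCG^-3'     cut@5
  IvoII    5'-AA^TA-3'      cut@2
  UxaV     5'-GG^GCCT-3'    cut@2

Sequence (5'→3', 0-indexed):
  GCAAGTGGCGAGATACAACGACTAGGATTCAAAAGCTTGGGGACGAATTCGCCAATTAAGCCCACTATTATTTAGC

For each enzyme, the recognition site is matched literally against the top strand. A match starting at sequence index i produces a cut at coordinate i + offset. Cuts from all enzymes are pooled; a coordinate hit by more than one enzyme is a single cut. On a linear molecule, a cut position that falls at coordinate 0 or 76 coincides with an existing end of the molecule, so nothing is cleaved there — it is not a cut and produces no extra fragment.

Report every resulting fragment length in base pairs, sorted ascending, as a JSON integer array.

Scan for sites:
  RvuII (AGGA, off=1): starts [23] → cuts [24]
  FykIX (TCTACT, off=2): no sites
  TgoV (AGGCG, off=5): no sites
  IvoII (AATA, off=2): no sites
  UxaV (GGGCCT, off=2): no sites

All cut coordinates (distinct, sorted): [24]

Fragment lengths:
  [0,24): 24 bp
  [24,76): 52 bp

[24,52]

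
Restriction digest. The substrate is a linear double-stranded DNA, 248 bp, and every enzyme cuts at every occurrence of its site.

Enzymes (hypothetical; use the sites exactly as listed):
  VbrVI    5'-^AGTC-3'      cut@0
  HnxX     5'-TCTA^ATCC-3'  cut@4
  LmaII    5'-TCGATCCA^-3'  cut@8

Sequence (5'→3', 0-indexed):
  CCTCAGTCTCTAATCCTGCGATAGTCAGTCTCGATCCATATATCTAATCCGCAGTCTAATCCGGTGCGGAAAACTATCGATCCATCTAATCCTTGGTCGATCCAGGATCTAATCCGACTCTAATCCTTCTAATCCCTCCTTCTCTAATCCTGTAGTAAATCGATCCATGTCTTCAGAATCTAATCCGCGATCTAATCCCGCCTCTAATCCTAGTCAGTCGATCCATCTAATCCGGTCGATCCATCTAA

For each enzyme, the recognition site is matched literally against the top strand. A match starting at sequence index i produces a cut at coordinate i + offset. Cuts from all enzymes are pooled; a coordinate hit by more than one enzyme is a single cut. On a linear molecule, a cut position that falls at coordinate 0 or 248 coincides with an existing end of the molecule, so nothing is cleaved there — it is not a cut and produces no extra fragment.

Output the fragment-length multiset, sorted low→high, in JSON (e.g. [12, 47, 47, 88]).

[4,4,4,4,4,5,5,6,6,7,8,8,9,10,10,11,12,12,12,14,15,15,16,21,26]

Scan for sites:
  VbrVI AGTC/0: at [4, 22, 26, 52, 211, 215] ⇒ [4, 22, 26, 52, 211, 215]
  HnxX TCTAATCC/4: at [8, 42, 54, 84, 107, 118, 127, 142, 178, 190, 202, 225] ⇒ [12, 46, 58, 88, 111, 122, 131, 146, 182, 194, 206, 229]
  LmaII TCGATCCA/8: at [30, 76, 96, 159, 217, 235] ⇒ [38, 84, 104, 167, 225, 243]

All cut coordinates (distinct, sorted): [4, 12, 22, 26, 38, 46, 52, 58, 84, 88, 104, 111, 122, 131, 146, 167, 182, 194, 206, 211, 215, 225, 229, 243]

Fragment lengths:
  [0,4): 4 bp
  [4,12): 8 bp
  [12,22): 10 bp
  [22,26): 4 bp
  [26,38): 12 bp
  [38,46): 8 bp
  [46,52): 6 bp
  [52,58): 6 bp
  [58,84): 26 bp
  [84,88): 4 bp
  [88,104): 16 bp
  [104,111): 7 bp
  [111,122): 11 bp
  [122,131): 9 bp
  [131,146): 15 bp
  [146,167): 21 bp
  [167,182): 15 bp
  [182,194): 12 bp
  [194,206): 12 bp
  [206,211): 5 bp
  [211,215): 4 bp
  [215,225): 10 bp
  [225,229): 4 bp
  [229,243): 14 bp
  [243,248): 5 bp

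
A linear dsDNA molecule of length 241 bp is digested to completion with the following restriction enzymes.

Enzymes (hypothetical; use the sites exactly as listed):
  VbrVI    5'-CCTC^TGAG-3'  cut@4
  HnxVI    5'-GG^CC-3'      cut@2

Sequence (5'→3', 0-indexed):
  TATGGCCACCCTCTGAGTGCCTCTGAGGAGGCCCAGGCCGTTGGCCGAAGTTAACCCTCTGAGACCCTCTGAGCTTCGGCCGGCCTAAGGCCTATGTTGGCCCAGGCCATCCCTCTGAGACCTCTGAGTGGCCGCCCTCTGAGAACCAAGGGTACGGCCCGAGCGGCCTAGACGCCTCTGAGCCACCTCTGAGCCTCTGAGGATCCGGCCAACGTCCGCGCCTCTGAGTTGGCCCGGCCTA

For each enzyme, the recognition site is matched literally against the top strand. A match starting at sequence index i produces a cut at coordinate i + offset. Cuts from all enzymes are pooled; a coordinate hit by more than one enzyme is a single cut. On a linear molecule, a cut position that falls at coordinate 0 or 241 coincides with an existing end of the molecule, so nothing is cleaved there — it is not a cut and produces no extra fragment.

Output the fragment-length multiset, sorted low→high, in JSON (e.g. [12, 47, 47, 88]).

[4,4,5,5,6,6,7,7,7,8,8,8,8,8,9,9,9,10,10,10,10,11,11,12,15,16,18]

Per-enzyme occurrences:
  VbrVI CCTCTGAG/4: at [9, 19, 55, 65, 111, 120, 135, 174, 185, 193, 220] ⇒ [13, 23, 59, 69, 115, 124, 139, 178, 189, 197, 224]
  HnxVI GGCC/2: at [3, 29, 35, 42, 77, 81, 88, 98, 104, 129, 155, 164, 206, 230, 235] ⇒ [5, 31, 37, 44, 79, 83, 90, 100, 106, 131, 157, 166, 208, 232, 237]

All cut coordinates (distinct, sorted): [5, 13, 23, 31, 37, 44, 59, 69, 79, 83, 90, 100, 106, 115, 124, 131, 139, 157, 166, 178, 189, 197, 208, 224, 232, 237]

Fragments:
  [0,5): 5 bp
  [5,13): 8 bp
  [13,23): 10 bp
  [23,31): 8 bp
  [31,37): 6 bp
  [37,44): 7 bp
  [44,59): 15 bp
  [59,69): 10 bp
  [69,79): 10 bp
  [79,83): 4 bp
  [83,90): 7 bp
  [90,100): 10 bp
  [100,106): 6 bp
  [106,115): 9 bp
  [115,124): 9 bp
  [124,131): 7 bp
  [131,139): 8 bp
  [139,157): 18 bp
  [157,166): 9 bp
  [166,178): 12 bp
  [178,189): 11 bp
  [189,197): 8 bp
  [197,208): 11 bp
  [208,224): 16 bp
  [224,232): 8 bp
  [232,237): 5 bp
  [237,241): 4 bp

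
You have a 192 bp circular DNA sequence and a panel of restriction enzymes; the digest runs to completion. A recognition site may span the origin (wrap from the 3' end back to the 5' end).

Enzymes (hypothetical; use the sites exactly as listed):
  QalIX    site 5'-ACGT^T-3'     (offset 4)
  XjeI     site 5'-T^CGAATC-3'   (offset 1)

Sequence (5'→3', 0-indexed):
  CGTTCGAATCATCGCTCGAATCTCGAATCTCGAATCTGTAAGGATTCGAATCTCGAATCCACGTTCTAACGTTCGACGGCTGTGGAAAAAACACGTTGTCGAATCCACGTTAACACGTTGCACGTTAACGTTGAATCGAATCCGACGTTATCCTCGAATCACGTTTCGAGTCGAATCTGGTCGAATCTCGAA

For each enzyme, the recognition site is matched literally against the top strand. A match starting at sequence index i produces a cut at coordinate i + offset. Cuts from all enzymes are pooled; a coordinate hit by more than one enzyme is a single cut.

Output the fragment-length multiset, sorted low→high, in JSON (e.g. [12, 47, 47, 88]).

[1,3,5,6,6,7,7,7,7,7,8,8,10,10,11,11,12,12,14,16,24]

Per-enzyme occurrences:
  QalIX (ACGTT, off=4): starts [60, 68, 92, 106, 114, 121, 127, 144, 160, 191] → cuts [3, 64, 72, 96, 110, 118, 125, 131, 148, 164]
  XjeI (TCGAATC, off=1): starts [3, 15, 22, 29, 45, 52, 98, 135, 153, 170, 180] → cuts [4, 16, 23, 30, 46, 53, 99, 136, 154, 171, 181]

Pooled cuts: [3, 4, 16, 23, 30, 46, 53, 64, 72, 96, 99, 110, 118, 125, 131, 136, 148, 154, 164, 171, 181]

Fragments:
  3→4: 1 bp
  4→16: 12 bp
  16→23: 7 bp
  23→30: 7 bp
  30→46: 16 bp
  46→53: 7 bp
  53→64: 11 bp
  64→72: 8 bp
  72→96: 24 bp
  96→99: 3 bp
  99→110: 11 bp
  110→118: 8 bp
  118→125: 7 bp
  125→131: 6 bp
  131→136: 5 bp
  136→148: 12 bp
  148→154: 6 bp
  154→164: 10 bp
  164→171: 7 bp
  171→181: 10 bp
  181→3 (wrap): 192-181+3 = 14 bp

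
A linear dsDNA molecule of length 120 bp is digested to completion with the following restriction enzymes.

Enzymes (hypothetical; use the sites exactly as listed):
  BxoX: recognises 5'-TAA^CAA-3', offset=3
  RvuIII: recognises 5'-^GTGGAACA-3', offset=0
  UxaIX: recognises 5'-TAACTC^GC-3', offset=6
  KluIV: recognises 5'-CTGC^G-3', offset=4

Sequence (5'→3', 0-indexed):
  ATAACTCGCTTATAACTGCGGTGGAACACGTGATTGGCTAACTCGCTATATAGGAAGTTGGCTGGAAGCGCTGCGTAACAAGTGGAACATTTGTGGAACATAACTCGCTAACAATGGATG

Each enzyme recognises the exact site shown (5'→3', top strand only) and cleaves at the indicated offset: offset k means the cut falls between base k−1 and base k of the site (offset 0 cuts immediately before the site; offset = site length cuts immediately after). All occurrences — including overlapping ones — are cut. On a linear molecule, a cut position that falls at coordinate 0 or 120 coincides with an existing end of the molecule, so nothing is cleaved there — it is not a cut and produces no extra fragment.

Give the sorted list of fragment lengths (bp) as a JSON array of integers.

Site scan:
  BxoX TAACAA/3: at [75, 108] ⇒ [78, 111]
  RvuIII GTGGAACA/0: at [20, 81, 92] ⇒ [20, 81, 92]
  UxaIX TAACTCGC/6: at [1, 38, 100] ⇒ [7, 44, 106]
  KluIV CTGCG/4: at [15, 70] ⇒ [19, 74]

Pooled cuts: [7, 19, 20, 44, 74, 78, 81, 92, 106, 111]

Fragments:
  [0,7): 7 bp
  [7,19): 12 bp
  [19,20): 1 bp
  [20,44): 24 bp
  [44,74): 30 bp
  [74,78): 4 bp
  [78,81): 3 bp
  [81,92): 11 bp
  [92,106): 14 bp
  [106,111): 5 bp
  [111,120): 9 bp

[1,3,4,5,7,9,11,12,14,24,30]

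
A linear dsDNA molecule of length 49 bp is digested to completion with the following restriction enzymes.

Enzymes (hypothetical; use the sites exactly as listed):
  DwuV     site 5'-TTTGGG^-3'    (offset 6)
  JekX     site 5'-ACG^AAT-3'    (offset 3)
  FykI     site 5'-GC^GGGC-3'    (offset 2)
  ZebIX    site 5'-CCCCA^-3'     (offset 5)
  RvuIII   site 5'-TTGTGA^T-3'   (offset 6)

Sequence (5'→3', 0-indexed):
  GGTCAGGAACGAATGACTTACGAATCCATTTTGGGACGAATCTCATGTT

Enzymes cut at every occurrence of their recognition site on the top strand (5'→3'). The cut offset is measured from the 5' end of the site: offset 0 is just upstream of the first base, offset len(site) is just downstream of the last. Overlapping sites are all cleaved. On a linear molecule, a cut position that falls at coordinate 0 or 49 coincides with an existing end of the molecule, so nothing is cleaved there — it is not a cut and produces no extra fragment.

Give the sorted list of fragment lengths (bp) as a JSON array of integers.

[3,11,11,11,13]

Scan for sites:
  DwuV (TTTGGG, off=6): starts [29] → cuts [35]
  JekX (ACGAAT, off=3): starts [8, 19, 35] → cuts [11, 22, 38]
  FykI (GCGGGC, off=2): no sites
  ZebIX (CCCCA, off=5): no sites
  RvuIII (TTGTGAT, off=6): no sites

All cut coordinates (distinct, sorted): [11, 22, 35, 38]

Fragment lengths:
  [0,11): 11 bp
  [11,22): 11 bp
  [22,35): 13 bp
  [35,38): 3 bp
  [38,49): 11 bp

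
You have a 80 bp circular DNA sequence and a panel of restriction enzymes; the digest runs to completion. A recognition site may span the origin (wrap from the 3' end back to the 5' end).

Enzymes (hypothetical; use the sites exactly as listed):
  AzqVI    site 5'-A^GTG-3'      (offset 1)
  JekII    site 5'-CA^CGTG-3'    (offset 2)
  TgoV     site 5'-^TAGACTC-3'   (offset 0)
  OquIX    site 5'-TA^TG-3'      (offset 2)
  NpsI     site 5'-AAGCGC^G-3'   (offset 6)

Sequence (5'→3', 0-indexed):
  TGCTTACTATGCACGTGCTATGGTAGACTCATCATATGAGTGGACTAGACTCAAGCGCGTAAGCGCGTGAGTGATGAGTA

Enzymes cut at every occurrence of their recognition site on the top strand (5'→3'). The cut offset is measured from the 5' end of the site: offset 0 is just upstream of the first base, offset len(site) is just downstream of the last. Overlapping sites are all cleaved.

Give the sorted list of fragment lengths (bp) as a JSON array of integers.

Site scan:
  AzqVI AGTG/1: at [38, 69] ⇒ [39, 70]
  JekII CACGTG/2: at [11] ⇒ [13]
  TgoV TAGACTC/0: at [23, 45] ⇒ [23, 45]
  OquIX TATG/2: at [7, 18, 34, 78] ⇒ [0, 9, 20, 36]
  NpsI AAGCGCG/6: at [52, 60] ⇒ [58, 66]

Pooled cuts: [0, 9, 13, 20, 23, 36, 39, 45, 58, 66, 70]

Fragment lengths:
  0→9: 9 bp
  9→13: 4 bp
  13→20: 7 bp
  20→23: 3 bp
  23→36: 13 bp
  36→39: 3 bp
  39→45: 6 bp
  45→58: 13 bp
  58→66: 8 bp
  66→70: 4 bp
  70→0 (wrap): 80-70+0 = 10 bp

[3,3,4,4,6,7,8,9,10,13,13]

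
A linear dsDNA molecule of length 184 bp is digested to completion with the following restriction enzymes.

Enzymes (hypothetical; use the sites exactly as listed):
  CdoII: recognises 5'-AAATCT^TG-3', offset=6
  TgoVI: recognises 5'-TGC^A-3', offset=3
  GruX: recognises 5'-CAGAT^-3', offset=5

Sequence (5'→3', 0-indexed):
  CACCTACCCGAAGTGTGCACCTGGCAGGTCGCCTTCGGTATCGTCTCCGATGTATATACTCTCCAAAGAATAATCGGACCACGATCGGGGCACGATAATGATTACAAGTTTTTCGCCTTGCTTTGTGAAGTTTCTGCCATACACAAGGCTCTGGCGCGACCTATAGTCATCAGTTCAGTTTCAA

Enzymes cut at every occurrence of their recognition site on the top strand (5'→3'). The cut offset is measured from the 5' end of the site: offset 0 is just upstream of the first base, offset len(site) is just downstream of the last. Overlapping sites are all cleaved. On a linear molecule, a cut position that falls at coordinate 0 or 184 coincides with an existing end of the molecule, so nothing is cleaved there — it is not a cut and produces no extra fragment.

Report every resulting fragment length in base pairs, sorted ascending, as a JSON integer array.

Per-enzyme occurrences:
  CdoII (AAATCTTG, off=6): no sites
  TgoVI (TGCA, off=3): starts [15] → cuts [18]
  GruX (CAGAT, off=5): no sites

Pooled cuts: [18]

Fragment lengths:
  [0,18): 18 bp
  [18,184): 166 bp

[18,166]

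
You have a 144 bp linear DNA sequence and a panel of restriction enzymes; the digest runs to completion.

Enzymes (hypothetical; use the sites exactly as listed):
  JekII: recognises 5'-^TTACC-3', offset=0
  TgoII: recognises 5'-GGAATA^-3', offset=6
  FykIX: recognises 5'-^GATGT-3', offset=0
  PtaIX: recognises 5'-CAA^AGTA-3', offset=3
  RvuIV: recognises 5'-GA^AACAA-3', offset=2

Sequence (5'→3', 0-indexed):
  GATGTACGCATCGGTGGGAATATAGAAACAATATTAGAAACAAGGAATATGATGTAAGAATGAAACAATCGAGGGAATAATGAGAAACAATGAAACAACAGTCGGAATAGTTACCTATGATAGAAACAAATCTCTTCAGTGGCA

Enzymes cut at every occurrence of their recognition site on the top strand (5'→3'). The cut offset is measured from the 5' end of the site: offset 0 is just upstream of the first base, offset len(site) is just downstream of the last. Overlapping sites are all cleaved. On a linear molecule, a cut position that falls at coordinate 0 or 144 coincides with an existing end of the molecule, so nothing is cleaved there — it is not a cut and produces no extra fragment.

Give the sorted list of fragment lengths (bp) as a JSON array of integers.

[1,1,4,6,8,11,12,13,14,16,16,20,22]

Scan for sites:
  JekII TTACC/0: at [110] ⇒ [110]
  TgoII GGAATA/6: at [16, 43, 73, 103] ⇒ [22, 49, 79, 109]
  FykIX GATGT/0: at [0, 50] ⇒ [50] (position 0 is a terminus of the linear molecule — no cut)
  PtaIX (CAAAGTA, off=3): no sites
  RvuIV GAAACAA/2: at [24, 36, 61, 83, 91, 122] ⇒ [26, 38, 63, 85, 93, 124]

Pooled cuts: [22, 26, 38, 49, 50, 63, 79, 85, 93, 109, 110, 124]

Fragment lengths:
  [0,22): 22 bp
  [22,26): 4 bp
  [26,38): 12 bp
  [38,49): 11 bp
  [49,50): 1 bp
  [50,63): 13 bp
  [63,79): 16 bp
  [79,85): 6 bp
  [85,93): 8 bp
  [93,109): 16 bp
  [109,110): 1 bp
  [110,124): 14 bp
  [124,144): 20 bp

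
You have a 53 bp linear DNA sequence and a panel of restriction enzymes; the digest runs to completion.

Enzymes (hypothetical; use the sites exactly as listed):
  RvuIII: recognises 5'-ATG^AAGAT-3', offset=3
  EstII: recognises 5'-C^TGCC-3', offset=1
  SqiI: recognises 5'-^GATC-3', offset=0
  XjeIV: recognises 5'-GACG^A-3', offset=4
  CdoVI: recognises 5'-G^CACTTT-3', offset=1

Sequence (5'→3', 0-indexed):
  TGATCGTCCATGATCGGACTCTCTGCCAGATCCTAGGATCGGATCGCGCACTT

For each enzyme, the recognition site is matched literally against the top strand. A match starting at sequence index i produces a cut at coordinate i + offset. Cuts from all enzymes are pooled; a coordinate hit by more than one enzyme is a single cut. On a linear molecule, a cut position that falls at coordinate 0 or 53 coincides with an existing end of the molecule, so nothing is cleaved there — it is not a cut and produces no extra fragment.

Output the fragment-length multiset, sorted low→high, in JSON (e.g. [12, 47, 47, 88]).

[1,5,5,8,10,12,12]

Per-enzyme occurrences:
  RvuIII (ATGAAGAT, off=3): no sites
  EstII CTGCC/1: at [22] ⇒ [23]
  SqiI GATC/0: at [1, 11, 28, 36, 41] ⇒ [1, 11, 28, 36, 41]
  XjeIV (GACGA, off=4): no sites
  CdoVI (GCACTTT, off=1): no sites

Pooled cuts: [1, 11, 23, 28, 36, 41]

Fragments:
  [0,1): 1 bp
  [1,11): 10 bp
  [11,23): 12 bp
  [23,28): 5 bp
  [28,36): 8 bp
  [36,41): 5 bp
  [41,53): 12 bp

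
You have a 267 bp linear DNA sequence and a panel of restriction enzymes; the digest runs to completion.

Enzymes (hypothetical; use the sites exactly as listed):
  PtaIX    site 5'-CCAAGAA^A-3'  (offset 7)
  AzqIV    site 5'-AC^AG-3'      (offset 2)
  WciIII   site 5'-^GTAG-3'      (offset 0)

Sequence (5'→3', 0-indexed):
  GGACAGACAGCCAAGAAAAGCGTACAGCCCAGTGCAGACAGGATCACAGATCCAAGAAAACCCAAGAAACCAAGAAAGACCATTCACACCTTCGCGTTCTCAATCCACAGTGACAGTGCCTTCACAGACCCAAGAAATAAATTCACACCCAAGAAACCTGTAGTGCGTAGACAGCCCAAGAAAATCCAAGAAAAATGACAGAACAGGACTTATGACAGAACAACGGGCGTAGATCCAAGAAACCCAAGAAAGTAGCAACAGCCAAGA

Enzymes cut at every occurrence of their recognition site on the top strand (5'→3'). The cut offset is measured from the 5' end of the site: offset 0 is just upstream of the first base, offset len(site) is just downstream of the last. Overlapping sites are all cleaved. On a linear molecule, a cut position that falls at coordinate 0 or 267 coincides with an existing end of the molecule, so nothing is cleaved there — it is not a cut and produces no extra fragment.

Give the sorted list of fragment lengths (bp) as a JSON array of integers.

Scan for sites:
  PtaIX (CCAAGAAA, off=7): starts [10, 51, 61, 69, 129, 148, 175, 185, 234, 243] → cuts [17, 58, 68, 76, 136, 155, 182, 192, 241, 250]
  AzqIV (ACAG, off=2): starts [2, 6, 23, 37, 45, 106, 112, 123, 170, 197, 202, 214, 257] → cuts [4, 8, 25, 39, 47, 108, 114, 125, 172, 199, 204, 216, 259]
  WciIII (GTAG, off=0): starts [159, 166, 228, 251] → cuts [159, 166, 228, 251]

Pooled cuts: [4, 8, 17, 25, 39, 47, 58, 68, 76, 108, 114, 125, 136, 155, 159, 166, 172, 182, 192, 199, 204, 216, 228, 241, 250, 251, 259]

Fragments:
  [0,4): 4 bp
  [4,8): 4 bp
  [8,17): 9 bp
  [17,25): 8 bp
  [25,39): 14 bp
  [39,47): 8 bp
  [47,58): 11 bp
  [58,68): 10 bp
  [68,76): 8 bp
  [76,108): 32 bp
  [108,114): 6 bp
  [114,125): 11 bp
  [125,136): 11 bp
  [136,155): 19 bp
  [155,159): 4 bp
  [159,166): 7 bp
  [166,172): 6 bp
  [172,182): 10 bp
  [182,192): 10 bp
  [192,199): 7 bp
  [199,204): 5 bp
  [204,216): 12 bp
  [216,228): 12 bp
  [228,241): 13 bp
  [241,250): 9 bp
  [250,251): 1 bp
  [251,259): 8 bp
  [259,267): 8 bp

[1,4,4,4,5,6,6,7,7,8,8,8,8,8,9,9,10,10,10,11,11,11,12,12,13,14,19,32]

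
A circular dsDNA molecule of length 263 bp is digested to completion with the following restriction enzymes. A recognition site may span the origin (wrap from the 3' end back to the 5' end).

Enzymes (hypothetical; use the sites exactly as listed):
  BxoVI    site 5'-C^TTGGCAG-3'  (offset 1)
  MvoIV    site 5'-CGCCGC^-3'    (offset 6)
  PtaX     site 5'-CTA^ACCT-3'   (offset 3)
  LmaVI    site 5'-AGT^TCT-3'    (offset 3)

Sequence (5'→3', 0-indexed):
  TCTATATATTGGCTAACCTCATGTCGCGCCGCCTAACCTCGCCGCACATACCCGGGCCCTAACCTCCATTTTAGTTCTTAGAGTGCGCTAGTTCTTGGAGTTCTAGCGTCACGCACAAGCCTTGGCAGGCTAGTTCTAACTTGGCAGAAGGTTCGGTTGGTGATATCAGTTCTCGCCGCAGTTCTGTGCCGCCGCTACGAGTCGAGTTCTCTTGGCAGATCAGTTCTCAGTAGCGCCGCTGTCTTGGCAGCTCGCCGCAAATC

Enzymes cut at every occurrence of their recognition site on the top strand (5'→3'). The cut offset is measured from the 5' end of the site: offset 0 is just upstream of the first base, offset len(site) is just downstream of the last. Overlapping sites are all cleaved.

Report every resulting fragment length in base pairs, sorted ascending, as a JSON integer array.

Per-enzyme occurrences:
  BxoVI (CTTGGCAG, off=1): starts [120, 139, 210, 242] → cuts [121, 140, 211, 243]
  MvoIV (CGCCGC, off=6): starts [26, 39, 173, 189, 233, 252] → cuts [32, 45, 179, 195, 239, 258]
  PtaX (CTAACCT, off=3): starts [12, 32, 58] → cuts [15, 35, 61]
  LmaVI (AGTTCT, off=3): starts [72, 89, 98, 131, 167, 179, 204, 221] → cuts [75, 92, 101, 134, 170, 182, 207, 224]

All cut coordinates (distinct, sorted): [15, 32, 35, 45, 61, 75, 92, 101, 121, 134, 140, 170, 179, 182, 195, 207, 211, 224, 239, 243, 258]

Fragments:
  15→32: 17 bp
  32→35: 3 bp
  35→45: 10 bp
  45→61: 16 bp
  61→75: 14 bp
  75→92: 17 bp
  92→101: 9 bp
  101→121: 20 bp
  121→134: 13 bp
  134→140: 6 bp
  140→170: 30 bp
  170→179: 9 bp
  179→182: 3 bp
  182→195: 13 bp
  195→207: 12 bp
  207→211: 4 bp
  211→224: 13 bp
  224→239: 15 bp
  239→243: 4 bp
  243→258: 15 bp
  258→15 (wrap): 263-258+15 = 20 bp

[3,3,4,4,6,9,9,10,12,13,13,13,14,15,15,16,17,17,20,20,30]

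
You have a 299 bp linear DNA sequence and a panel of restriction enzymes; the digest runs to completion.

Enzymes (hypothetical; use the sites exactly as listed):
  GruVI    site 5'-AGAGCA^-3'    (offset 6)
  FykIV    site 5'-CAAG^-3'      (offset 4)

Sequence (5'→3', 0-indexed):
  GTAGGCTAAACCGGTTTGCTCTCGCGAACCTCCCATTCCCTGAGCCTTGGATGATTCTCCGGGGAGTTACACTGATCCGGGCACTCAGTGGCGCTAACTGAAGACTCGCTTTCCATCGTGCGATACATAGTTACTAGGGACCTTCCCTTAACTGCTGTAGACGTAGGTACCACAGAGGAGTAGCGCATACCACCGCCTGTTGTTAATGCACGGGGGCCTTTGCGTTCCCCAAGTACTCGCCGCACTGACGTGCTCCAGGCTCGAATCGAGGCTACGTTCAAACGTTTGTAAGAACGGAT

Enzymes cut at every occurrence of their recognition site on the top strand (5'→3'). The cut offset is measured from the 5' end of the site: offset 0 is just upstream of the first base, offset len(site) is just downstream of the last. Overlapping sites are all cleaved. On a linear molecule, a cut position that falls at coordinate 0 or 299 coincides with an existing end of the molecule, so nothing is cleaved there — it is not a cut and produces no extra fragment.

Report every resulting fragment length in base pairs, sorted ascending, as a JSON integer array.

[66,233]

Scan for sites:
  GruVI (AGAGCA, off=6): no sites
  FykIV (CAAG, off=4): starts [229] → cuts [233]

All cut coordinates (distinct, sorted): [233]

Fragment lengths:
  [0,233): 233 bp
  [233,299): 66 bp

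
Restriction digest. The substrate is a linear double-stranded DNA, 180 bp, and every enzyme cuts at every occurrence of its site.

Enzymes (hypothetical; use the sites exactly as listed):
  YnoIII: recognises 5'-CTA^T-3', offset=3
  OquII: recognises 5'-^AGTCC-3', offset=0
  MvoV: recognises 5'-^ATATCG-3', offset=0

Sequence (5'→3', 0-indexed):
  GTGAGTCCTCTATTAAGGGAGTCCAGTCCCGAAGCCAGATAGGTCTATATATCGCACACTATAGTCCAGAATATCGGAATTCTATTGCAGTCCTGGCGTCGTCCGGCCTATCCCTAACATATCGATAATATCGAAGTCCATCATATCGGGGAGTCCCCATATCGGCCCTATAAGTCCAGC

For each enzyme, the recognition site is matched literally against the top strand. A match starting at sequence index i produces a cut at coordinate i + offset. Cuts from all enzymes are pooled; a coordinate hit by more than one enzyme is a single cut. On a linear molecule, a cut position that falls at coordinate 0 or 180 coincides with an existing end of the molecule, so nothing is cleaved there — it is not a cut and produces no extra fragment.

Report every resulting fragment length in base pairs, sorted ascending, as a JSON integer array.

[1,1,2,3,4,5,7,7,7,8,8,8,8,9,9,9,12,13,14,22,23]

Site scan:
  YnoIII CTAT/3: at [9, 44, 58, 81, 107, 167] ⇒ [12, 47, 61, 84, 110, 170]
  OquII AGTCC/0: at [3, 19, 24, 62, 88, 134, 151, 172] ⇒ [3, 19, 24, 62, 88, 134, 151, 172]
  MvoV ATATCG/0: at [48, 70, 118, 127, 142, 158] ⇒ [48, 70, 118, 127, 142, 158]

All cut coordinates (distinct, sorted): [3, 12, 19, 24, 47, 48, 61, 62, 70, 84, 88, 110, 118, 127, 134, 142, 151, 158, 170, 172]

Fragments:
  [0,3): 3 bp
  [3,12): 9 bp
  [12,19): 7 bp
  [19,24): 5 bp
  [24,47): 23 bp
  [47,48): 1 bp
  [48,61): 13 bp
  [61,62): 1 bp
  [62,70): 8 bp
  [70,84): 14 bp
  [84,88): 4 bp
  [88,110): 22 bp
  [110,118): 8 bp
  [118,127): 9 bp
  [127,134): 7 bp
  [134,142): 8 bp
  [142,151): 9 bp
  [151,158): 7 bp
  [158,170): 12 bp
  [170,172): 2 bp
  [172,180): 8 bp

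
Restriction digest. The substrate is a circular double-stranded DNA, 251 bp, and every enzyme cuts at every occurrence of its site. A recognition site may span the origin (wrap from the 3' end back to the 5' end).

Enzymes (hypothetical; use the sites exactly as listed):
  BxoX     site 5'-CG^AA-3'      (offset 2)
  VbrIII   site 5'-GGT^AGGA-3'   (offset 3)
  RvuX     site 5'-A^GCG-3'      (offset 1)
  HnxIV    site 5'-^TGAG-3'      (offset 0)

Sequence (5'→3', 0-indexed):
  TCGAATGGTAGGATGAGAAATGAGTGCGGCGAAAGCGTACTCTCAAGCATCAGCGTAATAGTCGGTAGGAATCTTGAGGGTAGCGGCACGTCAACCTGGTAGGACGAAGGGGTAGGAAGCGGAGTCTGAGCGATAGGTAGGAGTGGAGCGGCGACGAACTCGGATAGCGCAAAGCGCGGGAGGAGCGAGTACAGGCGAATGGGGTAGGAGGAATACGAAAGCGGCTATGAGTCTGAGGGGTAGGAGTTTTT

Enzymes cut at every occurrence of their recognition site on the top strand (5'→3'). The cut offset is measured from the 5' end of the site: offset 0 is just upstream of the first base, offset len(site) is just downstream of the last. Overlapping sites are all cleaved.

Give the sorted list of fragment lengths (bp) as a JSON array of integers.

Site scan:
  BxoX CGAA/2: at [1, 29, 104, 154, 195, 215] ⇒ [3, 31, 106, 156, 197, 217]
  VbrIII GGTAGGA/3: at [6, 63, 97, 110, 135, 202, 238] ⇒ [9, 66, 100, 113, 138, 205, 241]
  RvuX AGCG/1: at [33, 51, 81, 117, 128, 146, 165, 172, 183, 219] ⇒ [34, 52, 82, 118, 129, 147, 166, 173, 184, 220]
  HnxIV TGAG/0: at [13, 20, 74, 126, 227, 233] ⇒ [13, 20, 74, 126, 227, 233]

All cut coordinates (distinct, sorted): [3, 9, 13, 20, 31, 34, 52, 66, 74, 82, 100, 106, 113, 118, 126, 129, 138, 147, 156, 166, 173, 184, 197, 205, 217, 220, 227, 233, 241]

Fragments:
  3→9: 6 bp
  9→13: 4 bp
  13→20: 7 bp
  20→31: 11 bp
  31→34: 3 bp
  34→52: 18 bp
  52→66: 14 bp
  66→74: 8 bp
  74→82: 8 bp
  82→100: 18 bp
  100→106: 6 bp
  106→113: 7 bp
  113→118: 5 bp
  118→126: 8 bp
  126→129: 3 bp
  129→138: 9 bp
  138→147: 9 bp
  147→156: 9 bp
  156→166: 10 bp
  166→173: 7 bp
  173→184: 11 bp
  184→197: 13 bp
  197→205: 8 bp
  205→217: 12 bp
  217→220: 3 bp
  220→227: 7 bp
  227→233: 6 bp
  233→241: 8 bp
  241→3 (wrap): 251-241+3 = 13 bp

[3,3,3,4,5,6,6,6,7,7,7,7,8,8,8,8,8,9,9,9,10,11,11,12,13,13,14,18,18]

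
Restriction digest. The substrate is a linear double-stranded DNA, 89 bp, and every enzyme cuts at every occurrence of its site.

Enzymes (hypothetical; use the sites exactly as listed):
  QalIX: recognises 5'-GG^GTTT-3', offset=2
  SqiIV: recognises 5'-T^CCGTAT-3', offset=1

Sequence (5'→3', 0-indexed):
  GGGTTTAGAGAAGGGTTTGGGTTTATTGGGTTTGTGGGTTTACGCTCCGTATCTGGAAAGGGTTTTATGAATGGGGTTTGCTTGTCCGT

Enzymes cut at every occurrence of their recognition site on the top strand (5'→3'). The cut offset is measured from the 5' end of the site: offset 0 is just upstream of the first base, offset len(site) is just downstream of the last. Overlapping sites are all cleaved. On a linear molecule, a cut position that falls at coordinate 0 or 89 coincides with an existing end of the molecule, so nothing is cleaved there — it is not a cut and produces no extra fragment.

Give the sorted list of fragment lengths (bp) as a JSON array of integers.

Per-enzyme occurrences:
  QalIX GGGTTT/2: at [0, 12, 18, 27, 35, 59, 73] ⇒ [2, 14, 20, 29, 37, 61, 75]
  SqiIV TCCGTAT/1: at [45] ⇒ [46]

Pooled cuts: [2, 14, 20, 29, 37, 46, 61, 75]

Fragment lengths:
  [0,2): 2 bp
  [2,14): 12 bp
  [14,20): 6 bp
  [20,29): 9 bp
  [29,37): 8 bp
  [37,46): 9 bp
  [46,61): 15 bp
  [61,75): 14 bp
  [75,89): 14 bp

[2,6,8,9,9,12,14,14,15]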